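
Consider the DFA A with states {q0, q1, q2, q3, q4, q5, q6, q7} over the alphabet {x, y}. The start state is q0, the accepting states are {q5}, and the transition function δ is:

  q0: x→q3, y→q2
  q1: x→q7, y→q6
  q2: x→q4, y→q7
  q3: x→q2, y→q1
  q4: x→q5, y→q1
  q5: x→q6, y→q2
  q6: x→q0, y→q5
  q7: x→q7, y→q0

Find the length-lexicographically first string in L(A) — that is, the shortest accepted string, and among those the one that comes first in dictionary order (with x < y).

yxx

A breadth-first search from q0 reaches an accepting state first via the path q0 → q2 → q4 → q5 on input yxx.
No string of length < 3 is accepted (BFS exhausts all shorter strings without reaching an accepting state), and yxx is the lexicographically least accepting string of length 3.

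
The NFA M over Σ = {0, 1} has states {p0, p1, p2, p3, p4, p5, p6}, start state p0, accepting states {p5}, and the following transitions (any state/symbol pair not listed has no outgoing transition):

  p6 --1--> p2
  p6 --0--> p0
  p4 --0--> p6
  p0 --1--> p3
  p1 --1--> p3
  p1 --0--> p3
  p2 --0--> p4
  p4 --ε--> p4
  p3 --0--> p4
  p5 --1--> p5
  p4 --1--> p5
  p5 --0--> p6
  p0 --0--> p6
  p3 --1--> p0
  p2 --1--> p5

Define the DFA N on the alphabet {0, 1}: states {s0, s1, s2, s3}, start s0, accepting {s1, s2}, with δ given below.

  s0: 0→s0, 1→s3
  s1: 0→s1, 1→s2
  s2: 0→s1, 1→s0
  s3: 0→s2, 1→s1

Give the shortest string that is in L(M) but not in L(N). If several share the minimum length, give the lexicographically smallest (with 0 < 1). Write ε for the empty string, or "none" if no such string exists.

The string 101 is accepted by M but not by N.
No shorter string lies in the difference, and 101 is the lexicographically first length-3 string in L(M) \ L(N).

101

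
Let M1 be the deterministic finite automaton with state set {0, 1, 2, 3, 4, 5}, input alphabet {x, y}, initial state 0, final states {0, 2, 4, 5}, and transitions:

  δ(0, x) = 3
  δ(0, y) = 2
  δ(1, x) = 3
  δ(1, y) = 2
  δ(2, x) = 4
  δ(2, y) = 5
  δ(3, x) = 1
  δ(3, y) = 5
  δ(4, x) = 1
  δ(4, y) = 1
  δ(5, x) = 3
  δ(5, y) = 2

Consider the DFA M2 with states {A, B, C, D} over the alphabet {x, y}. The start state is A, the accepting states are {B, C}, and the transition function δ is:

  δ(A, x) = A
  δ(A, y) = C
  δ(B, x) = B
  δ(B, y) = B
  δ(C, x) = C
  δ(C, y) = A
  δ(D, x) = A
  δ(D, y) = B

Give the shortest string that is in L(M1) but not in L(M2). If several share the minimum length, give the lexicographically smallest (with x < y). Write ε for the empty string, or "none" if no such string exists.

ε

The empty string ε is accepted by M1 but not by M2.
Since ε is the unique shortest string, it is the required witness.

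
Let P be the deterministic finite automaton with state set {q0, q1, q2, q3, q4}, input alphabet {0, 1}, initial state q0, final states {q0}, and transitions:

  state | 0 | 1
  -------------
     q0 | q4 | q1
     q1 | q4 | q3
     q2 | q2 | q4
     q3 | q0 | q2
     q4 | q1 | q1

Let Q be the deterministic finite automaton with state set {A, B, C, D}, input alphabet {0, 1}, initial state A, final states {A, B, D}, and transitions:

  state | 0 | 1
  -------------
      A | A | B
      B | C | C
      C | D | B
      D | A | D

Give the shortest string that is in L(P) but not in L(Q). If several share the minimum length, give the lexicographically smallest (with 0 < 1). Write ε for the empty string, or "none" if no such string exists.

The string 0010 is accepted by P but not by Q.
No shorter string lies in the difference, and 0010 is the lexicographically first length-4 string in L(P) \ L(Q).

0010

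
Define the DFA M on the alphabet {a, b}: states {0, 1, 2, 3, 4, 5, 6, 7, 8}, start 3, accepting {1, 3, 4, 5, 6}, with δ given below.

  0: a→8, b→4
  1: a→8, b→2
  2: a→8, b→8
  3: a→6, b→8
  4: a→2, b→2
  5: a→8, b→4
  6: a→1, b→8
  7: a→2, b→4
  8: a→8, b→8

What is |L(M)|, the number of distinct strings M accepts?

The useful subgraph on states {1, 3, 6} is acyclic, so L(M) is finite; the longest accepting path visits 3 useful states, giving maximum string length 2.
Counting accepting paths from 3 by length: 1 of length 0, 1 of length 1, 1 of length 2. Total 3.

3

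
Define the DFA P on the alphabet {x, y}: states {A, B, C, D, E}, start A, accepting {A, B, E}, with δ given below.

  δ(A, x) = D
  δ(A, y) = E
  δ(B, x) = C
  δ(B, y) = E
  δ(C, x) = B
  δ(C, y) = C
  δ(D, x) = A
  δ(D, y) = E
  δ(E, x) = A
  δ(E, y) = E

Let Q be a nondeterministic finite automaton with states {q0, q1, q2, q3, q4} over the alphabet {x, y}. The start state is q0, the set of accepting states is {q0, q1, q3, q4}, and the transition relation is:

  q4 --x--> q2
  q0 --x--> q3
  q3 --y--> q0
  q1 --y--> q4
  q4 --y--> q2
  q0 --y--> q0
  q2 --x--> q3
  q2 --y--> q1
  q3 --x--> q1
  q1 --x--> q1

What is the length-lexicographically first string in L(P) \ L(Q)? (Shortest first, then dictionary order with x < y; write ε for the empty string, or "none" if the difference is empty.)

xxyx

The string xxyx is accepted by P but not by Q.
No shorter string lies in the difference, and xxyx is the lexicographically first length-4 string in L(P) \ L(Q).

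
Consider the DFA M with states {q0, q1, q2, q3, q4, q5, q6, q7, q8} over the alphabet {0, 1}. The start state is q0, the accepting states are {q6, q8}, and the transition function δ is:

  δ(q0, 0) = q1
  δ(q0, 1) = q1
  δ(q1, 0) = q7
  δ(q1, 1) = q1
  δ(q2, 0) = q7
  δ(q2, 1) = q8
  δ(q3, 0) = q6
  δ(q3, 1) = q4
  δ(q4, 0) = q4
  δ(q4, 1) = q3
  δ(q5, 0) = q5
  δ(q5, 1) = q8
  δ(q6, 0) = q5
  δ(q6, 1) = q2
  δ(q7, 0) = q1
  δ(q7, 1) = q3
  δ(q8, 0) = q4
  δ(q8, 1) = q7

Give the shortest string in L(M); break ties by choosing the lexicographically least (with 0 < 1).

0010

A breadth-first search from q0 reaches an accepting state first via the path q0 → q1 → q7 → q3 → q6 on input 0010.
No string of length < 4 is accepted (BFS exhausts all shorter strings without reaching an accepting state), and 0010 is the lexicographically least accepting string of length 4.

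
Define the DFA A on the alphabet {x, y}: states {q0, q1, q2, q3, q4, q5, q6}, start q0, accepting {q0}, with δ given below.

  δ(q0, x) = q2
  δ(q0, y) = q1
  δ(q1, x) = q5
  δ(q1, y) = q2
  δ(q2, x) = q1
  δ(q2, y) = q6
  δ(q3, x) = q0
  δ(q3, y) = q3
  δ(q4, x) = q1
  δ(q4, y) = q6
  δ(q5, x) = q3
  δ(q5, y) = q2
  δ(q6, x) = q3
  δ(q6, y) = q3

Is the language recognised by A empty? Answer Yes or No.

The empty string ε is accepted: the run q0 ends in the accepting state q0.
Since at least one string is accepted, L(A) is not empty.

No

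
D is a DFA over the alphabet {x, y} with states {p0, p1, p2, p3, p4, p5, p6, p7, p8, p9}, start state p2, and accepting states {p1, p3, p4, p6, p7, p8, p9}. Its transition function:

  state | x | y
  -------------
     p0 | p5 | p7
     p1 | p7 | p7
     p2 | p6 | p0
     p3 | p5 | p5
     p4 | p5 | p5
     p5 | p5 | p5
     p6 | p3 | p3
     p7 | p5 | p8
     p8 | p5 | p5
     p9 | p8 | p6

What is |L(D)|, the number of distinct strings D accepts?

5

The useful subgraph on states {p0, p2, p3, p6, p7, p8} is acyclic, so L(D) is finite; the longest accepting path visits 4 useful states, giving maximum string length 3.
Counting accepting paths from p2 by length: 1 of length 1, 3 of length 2, 1 of length 3. Total 5.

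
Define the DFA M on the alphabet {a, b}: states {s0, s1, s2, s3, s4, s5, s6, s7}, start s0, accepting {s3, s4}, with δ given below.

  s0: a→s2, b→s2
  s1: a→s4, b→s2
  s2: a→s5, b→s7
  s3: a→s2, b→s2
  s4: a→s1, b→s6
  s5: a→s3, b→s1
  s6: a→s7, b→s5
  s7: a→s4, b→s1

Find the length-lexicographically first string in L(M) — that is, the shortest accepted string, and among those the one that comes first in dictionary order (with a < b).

A breadth-first search from s0 reaches an accepting state first via the path s0 → s2 → s5 → s3 on input aaa.
No string of length < 3 is accepted (BFS exhausts all shorter strings without reaching an accepting state), and aaa is the lexicographically least accepting string of length 3.

aaa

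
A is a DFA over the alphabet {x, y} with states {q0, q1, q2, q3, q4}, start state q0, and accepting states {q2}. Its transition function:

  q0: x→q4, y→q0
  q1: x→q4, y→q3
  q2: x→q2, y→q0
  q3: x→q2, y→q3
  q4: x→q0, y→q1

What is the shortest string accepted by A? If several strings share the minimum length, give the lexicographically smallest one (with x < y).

xyyx

A breadth-first search from q0 reaches an accepting state first via the path q0 → q4 → q1 → q3 → q2 on input xyyx.
No string of length < 4 is accepted (BFS exhausts all shorter strings without reaching an accepting state), and xyyx is the lexicographically least accepting string of length 4.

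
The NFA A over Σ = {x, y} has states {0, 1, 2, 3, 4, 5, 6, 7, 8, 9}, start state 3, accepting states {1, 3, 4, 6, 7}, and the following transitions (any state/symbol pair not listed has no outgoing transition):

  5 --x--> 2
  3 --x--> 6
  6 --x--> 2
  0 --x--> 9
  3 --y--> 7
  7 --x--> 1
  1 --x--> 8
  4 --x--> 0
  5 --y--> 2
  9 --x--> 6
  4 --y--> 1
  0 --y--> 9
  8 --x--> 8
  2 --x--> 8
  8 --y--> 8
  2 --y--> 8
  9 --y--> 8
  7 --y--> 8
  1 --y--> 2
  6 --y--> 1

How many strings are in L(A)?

5

The useful subgraph on states {1, 3, 6, 7} is acyclic, so L(A) is finite; the longest accepting path visits 3 useful states, giving maximum string length 2.
Counting accepting paths from 3 by length: 1 of length 0, 2 of length 1, 2 of length 2. Total 5.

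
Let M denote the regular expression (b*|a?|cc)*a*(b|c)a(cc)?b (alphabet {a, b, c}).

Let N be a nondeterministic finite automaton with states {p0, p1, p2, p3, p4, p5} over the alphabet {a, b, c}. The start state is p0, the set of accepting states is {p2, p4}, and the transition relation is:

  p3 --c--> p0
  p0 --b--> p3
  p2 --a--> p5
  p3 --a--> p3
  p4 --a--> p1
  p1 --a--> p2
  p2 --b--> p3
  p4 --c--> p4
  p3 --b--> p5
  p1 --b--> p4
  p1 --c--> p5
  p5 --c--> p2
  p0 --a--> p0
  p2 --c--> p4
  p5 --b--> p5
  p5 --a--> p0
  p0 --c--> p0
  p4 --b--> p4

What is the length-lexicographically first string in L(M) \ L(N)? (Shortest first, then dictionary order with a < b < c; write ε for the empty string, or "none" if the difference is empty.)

bab

The string bab is accepted by M but not by N.
No shorter string lies in the difference, and bab is the lexicographically first length-3 string in L(M) \ L(N).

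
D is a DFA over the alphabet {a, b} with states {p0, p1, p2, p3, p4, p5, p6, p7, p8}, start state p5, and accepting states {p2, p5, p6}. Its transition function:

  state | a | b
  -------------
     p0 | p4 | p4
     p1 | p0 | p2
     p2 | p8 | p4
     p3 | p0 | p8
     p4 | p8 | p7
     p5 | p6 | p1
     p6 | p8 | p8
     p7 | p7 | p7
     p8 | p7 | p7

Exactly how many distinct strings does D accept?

The useful subgraph on states {p1, p2, p5, p6} is acyclic, so L(D) is finite; the longest accepting path visits 3 useful states, giving maximum string length 2.
Counting accepting paths from p5 by length: 1 of length 0, 1 of length 1, 1 of length 2. Total 3.

3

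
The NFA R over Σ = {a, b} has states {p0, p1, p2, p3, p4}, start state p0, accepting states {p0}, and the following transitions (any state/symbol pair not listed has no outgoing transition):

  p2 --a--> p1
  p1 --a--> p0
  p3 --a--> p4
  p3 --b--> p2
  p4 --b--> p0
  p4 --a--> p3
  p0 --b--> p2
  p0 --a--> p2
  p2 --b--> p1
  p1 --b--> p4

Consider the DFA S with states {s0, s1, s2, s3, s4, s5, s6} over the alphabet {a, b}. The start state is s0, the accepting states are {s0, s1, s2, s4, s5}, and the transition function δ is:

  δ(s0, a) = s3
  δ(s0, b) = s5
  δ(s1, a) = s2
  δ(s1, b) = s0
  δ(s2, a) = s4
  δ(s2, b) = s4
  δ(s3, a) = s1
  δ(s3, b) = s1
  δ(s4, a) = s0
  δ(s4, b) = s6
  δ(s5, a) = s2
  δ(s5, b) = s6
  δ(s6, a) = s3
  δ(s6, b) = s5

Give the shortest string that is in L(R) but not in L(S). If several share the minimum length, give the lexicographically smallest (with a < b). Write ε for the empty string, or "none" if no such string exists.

bba

The string bba is accepted by R but not by S.
No shorter string lies in the difference, and bba is the lexicographically first length-3 string in L(R) \ L(S).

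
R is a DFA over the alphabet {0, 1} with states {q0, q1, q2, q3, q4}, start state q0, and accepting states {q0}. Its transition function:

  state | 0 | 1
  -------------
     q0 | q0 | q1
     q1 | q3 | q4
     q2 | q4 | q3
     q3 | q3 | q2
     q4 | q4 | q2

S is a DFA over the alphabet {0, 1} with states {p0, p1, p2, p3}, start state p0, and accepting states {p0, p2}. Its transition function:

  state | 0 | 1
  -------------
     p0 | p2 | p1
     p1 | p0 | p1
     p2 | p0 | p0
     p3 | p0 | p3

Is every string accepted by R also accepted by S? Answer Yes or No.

Exploring the product automaton R × S from the start pair (q0, p0), following both machines on each input symbol, reaches 12 state pairs: (q0, p0), (q0, p2), (q1, p1), (q1, p0), (q3, p0), (q4, p1), (q3, p2), (q2, p1), (q4, p0), (q2, p0), (q3, p1), (q4, p2).
R accepts in {q0} and S accepts in {p0, p2}. The reachable pairs whose R-component is accepting are (q0, p0), (q0, p2); in each of them the S-component is accepting too, so the product for L(R) \ L(S) (R-component accepting, S-component rejecting) has no reachable accepting pair and the difference is empty.
Hence every string in L(R) is also in L(S).

Yes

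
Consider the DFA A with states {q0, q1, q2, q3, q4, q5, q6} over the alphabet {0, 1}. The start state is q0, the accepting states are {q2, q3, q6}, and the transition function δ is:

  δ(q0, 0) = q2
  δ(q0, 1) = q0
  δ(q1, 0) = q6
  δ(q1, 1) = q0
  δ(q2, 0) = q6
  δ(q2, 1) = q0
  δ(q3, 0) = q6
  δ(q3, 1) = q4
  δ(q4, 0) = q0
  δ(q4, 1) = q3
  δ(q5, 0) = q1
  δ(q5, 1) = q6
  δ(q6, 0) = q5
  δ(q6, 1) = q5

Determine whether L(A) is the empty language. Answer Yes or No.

No

The string 0 is accepted: the run q0 → q2 ends in the accepting state q2.
Since at least one string is accepted, L(A) is not empty.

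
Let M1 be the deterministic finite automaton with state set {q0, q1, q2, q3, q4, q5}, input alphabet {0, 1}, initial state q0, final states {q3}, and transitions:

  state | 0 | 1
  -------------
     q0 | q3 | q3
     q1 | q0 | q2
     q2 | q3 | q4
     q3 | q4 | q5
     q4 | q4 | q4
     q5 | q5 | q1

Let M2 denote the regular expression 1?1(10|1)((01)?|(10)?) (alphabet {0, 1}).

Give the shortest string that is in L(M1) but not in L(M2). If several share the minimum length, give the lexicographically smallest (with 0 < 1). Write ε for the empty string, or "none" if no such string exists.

0

The string 0 is accepted by M1 but not by M2.
No shorter string lies in the difference, and 0 is the lexicographically first length-1 string in L(M1) \ L(M2).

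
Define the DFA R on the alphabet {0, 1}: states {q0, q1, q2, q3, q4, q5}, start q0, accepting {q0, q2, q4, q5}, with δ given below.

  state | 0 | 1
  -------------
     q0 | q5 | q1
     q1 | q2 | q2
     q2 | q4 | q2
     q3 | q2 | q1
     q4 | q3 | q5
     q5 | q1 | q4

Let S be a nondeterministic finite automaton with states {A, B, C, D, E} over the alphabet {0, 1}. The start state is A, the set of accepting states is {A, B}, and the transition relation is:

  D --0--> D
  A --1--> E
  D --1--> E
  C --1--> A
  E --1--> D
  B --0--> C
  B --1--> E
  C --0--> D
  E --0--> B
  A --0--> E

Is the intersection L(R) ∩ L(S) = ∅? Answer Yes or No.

No

The empty string ε is accepted by both R and S.
Hence L(R) ∩ L(S) ≠ ∅.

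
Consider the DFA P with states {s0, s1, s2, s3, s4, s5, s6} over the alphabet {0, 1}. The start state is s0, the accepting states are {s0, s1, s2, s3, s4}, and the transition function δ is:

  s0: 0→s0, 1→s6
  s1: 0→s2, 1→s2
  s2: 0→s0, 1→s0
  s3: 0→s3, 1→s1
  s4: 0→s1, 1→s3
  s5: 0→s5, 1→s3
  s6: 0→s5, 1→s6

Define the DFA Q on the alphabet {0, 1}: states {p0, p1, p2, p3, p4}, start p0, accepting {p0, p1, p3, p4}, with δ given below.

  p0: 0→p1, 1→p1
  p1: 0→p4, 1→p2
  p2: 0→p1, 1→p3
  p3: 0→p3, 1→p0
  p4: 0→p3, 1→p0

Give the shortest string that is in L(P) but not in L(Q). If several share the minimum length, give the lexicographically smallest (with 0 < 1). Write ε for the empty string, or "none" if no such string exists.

The string 0101 is accepted by P but not by Q.
No shorter string lies in the difference, and 0101 is the lexicographically first length-4 string in L(P) \ L(Q).

0101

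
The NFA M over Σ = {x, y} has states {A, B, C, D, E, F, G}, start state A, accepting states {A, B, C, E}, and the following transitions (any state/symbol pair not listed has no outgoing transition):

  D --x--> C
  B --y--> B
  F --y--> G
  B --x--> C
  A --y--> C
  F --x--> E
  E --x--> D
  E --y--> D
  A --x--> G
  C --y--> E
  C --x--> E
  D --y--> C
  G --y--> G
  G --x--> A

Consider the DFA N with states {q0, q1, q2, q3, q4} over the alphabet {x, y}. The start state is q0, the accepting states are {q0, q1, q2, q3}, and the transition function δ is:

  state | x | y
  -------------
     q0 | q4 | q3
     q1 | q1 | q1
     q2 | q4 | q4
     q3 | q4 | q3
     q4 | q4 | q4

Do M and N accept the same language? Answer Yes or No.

The string xx is accepted by M but rejected by N.
So L(M) ≠ L(N).

No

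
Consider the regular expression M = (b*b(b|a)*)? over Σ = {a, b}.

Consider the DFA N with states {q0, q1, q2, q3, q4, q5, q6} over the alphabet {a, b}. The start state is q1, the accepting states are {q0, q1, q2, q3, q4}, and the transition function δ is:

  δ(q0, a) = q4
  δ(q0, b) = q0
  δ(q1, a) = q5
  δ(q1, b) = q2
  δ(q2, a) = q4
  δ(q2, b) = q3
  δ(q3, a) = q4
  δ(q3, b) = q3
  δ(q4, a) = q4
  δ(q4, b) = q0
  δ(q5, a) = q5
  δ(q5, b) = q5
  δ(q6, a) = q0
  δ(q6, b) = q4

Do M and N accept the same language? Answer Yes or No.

Yes

Converting the expression M to a DFA (subset construction, then merging equivalent states) gives the minimal DFA with states {m0, m1, m2}, start state m0, accepting states {m0, m2} and transitions m0: a→m1, b→m2; m1: a→m1, b→m1; m2: a→m2, b→m2.
Exploring the product automaton M × N from the start pair (m0, q1), following both machines on each input symbol, reaches 6 state pairs: (m0, q1), (m1, q5), (m2, q2), (m2, q4), (m2, q3), (m2, q0).
M accepts in {m0, m2} and N accepts in {q0, q1, q2, q3, q4}. In every reachable pair the two components are either both accepting — (m0, q1), (m2, q2), (m2, q4), (m2, q3), (m2, q0) — or both non-accepting, so no string is accepted by exactly one of the machines: L(M) \ L(N) and L(N) \ L(M) are both empty.
Hence every string is accepted by M iff it is accepted by N, and the two languages coincide.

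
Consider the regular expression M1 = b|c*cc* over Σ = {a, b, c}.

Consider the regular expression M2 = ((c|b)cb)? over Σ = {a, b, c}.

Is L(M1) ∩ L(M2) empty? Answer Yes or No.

Yes

Converting the expression M1 to a DFA (subset construction, then merging equivalent states) gives the minimal DFA with states {r0, r1, r2, r3}, start state r0, accepting states {r2, r3} and transitions r0: a→r1, b→r2, c→r3; r1: a→r1, b→r1, c→r1; r2: a→r1, b→r1, c→r1; r3: a→r1, b→r1, c→r3.
Converting the expression M2 to a DFA (subset construction, then merging equivalent states) gives the minimal DFA with states {t0, t1, t2, t3, t4}, start state t0, accepting states {t0, t4} and transitions t0: a→t1, b→t2, c→t2; t1: a→t1, b→t1, c→t1; t2: a→t1, b→t1, c→t3; t3: a→t1, b→t4, c→t1; t4: a→t1, b→t1, c→t1.
Exploring the product automaton M1 × M2 from the start pair (r0, t0), following both machines on each input symbol, reaches 8 state pairs: (r0, t0), (r1, t1), (r2, t2), (r3, t2), (r1, t3), (r3, t3), (r1, t4), (r3, t1).
M1 accepts in {r2, r3} and M2 accepts in {t0, t4}; no reachable pair has both components accepting, so no string drives both machines to acceptance simultaneously and L(M1) ∩ L(M2) = ∅.
So no string is accepted by both, and the intersection is empty.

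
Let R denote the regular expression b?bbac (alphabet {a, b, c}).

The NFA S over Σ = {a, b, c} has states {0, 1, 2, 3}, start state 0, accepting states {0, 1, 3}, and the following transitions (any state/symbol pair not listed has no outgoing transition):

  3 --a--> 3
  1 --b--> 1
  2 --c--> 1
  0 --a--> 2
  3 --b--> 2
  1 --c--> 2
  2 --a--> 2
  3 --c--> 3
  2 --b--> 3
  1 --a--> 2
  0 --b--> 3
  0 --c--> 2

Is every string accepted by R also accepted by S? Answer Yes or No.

Yes

Converting the expression R to a DFA (subset construction, then merging equivalent states) gives the minimal DFA with states {r0, r1, r2, r3, r4, r5, r6}, start state r0, accepting states {r6} and transitions r0: a→r1, b→r2, c→r1; r1: a→r1, b→r1, c→r1; r2: a→r1, b→r3, c→r1; r3: a→r4, b→r5, c→r1; r4: a→r1, b→r1, c→r6; r5: a→r4, b→r1, c→r1; r6: a→r1, b→r1, c→r1.
Exploring the product automaton R × S from the start pair (r0, 0), following both machines on each input symbol, reaches 11 state pairs: (r0, 0), (r1, 2), (r2, 3), (r1, 3), (r1, 1), (r3, 2), (r4, 2), (r5, 3), (r6, 1), (r4, 3), (r6, 3).
R accepts in {r6} and S accepts in {0, 1, 3}. The reachable pairs whose R-component is accepting are (r6, 1), (r6, 3); in each of them the S-component is accepting too, so the product for L(R) \ L(S) (R-component accepting, S-component rejecting) has no reachable accepting pair and the difference is empty.
Hence every string in L(R) is also in L(S).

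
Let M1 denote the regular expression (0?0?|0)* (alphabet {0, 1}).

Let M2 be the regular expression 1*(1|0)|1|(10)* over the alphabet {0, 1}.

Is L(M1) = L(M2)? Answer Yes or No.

The string 00 is accepted by M1 but rejected by M2.
So L(M1) ≠ L(M2).

No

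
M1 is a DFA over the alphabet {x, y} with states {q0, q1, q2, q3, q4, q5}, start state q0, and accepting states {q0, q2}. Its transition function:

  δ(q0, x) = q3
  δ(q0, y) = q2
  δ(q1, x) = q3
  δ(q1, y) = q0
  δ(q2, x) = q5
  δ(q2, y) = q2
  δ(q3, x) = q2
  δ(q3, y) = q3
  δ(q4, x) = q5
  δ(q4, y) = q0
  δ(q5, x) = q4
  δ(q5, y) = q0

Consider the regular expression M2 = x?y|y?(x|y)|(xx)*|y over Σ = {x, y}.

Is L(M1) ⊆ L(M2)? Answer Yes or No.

No

The string xxy is in L(M1) but not in L(M2).
So L(M1) ⊄ L(M2).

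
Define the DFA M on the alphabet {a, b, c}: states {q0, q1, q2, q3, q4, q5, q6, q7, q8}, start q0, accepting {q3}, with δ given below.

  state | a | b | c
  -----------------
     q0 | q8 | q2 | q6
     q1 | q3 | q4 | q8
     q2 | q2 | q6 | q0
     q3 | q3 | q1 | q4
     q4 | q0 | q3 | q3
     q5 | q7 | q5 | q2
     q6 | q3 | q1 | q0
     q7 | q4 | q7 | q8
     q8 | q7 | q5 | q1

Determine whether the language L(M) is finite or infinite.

infinite

State q8 is reachable from the start and can reach an accepting state, and it lies on the cycle q8 → q1 → q8.
Traversing that cycle any number of times yields accepted strings of unbounded length, so the language is infinite.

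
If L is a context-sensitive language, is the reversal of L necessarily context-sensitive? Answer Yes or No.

Reversing both sides of every production of a noncontracting (context-sensitive) grammar gives another noncontracting grammar, and it generates Lᴿ; equivalently an LBA can reverse its tape in place and then run the machine for L.
So the context-sensitive languages are closed under reversal.

Yes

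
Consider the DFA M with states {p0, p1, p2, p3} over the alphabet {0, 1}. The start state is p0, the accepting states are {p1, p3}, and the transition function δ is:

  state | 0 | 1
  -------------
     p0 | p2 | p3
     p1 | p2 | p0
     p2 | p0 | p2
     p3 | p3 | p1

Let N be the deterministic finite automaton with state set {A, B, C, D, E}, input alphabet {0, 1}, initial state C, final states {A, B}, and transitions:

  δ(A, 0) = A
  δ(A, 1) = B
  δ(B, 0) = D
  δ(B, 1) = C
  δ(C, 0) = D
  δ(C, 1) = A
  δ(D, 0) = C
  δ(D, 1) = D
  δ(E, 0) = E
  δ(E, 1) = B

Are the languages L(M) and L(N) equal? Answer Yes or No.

Exploring the product automaton M × N from the start pair (p0, C), following both machines on each input symbol, reaches 4 state pairs: (p0, C), (p2, D), (p3, A), (p1, B).
M accepts in {p1, p3} and N accepts in {A, B}. In every reachable pair the two components are either both accepting — (p3, A), (p1, B) — or both non-accepting, so no string is accepted by exactly one of the machines: L(M) \ L(N) and L(N) \ L(M) are both empty.
Hence every string is accepted by M iff it is accepted by N, and the two languages coincide.

Yes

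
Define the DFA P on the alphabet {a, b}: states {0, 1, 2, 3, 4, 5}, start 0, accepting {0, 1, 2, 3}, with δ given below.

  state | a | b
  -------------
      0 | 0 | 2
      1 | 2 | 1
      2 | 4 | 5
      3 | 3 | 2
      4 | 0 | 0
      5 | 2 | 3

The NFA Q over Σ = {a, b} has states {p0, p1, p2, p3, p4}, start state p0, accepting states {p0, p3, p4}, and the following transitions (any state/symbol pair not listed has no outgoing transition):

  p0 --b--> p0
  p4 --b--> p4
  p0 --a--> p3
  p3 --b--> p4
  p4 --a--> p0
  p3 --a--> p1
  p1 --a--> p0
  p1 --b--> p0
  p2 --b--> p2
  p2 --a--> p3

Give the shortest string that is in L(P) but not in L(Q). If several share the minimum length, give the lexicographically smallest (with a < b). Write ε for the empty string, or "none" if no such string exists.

aa

The string aa is accepted by P but not by Q.
No shorter string lies in the difference, and aa is the lexicographically first length-2 string in L(P) \ L(Q).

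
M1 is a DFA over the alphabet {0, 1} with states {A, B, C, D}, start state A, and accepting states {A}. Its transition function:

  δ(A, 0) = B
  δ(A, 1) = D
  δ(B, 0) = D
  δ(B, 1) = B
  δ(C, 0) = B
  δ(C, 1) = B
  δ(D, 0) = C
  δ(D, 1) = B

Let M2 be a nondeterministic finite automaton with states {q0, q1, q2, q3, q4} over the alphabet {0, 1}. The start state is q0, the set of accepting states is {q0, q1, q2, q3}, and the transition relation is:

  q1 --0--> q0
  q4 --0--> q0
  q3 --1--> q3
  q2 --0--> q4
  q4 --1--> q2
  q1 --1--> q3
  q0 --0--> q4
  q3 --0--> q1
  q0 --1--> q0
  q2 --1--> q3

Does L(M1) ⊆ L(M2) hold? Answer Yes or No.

Yes

Exploring the product automaton M1 × M2 from the start pair (A, q0), following both machines on each input symbol, reaches 10 state pairs: (A, q0), (B, q4), (D, q0), (B, q2), (C, q4), (B, q0), (D, q4), (B, q3), (C, q0), (D, q1).
M1 accepts in {A} and M2 accepts in {q0, q1, q2, q3}. The reachable pairs whose M1-component is accepting are (A, q0); in each of them the M2-component is accepting too, so the product for L(M1) \ L(M2) (M1-component accepting, M2-component rejecting) has no reachable accepting pair and the difference is empty.
Hence every string in L(M1) is also in L(M2).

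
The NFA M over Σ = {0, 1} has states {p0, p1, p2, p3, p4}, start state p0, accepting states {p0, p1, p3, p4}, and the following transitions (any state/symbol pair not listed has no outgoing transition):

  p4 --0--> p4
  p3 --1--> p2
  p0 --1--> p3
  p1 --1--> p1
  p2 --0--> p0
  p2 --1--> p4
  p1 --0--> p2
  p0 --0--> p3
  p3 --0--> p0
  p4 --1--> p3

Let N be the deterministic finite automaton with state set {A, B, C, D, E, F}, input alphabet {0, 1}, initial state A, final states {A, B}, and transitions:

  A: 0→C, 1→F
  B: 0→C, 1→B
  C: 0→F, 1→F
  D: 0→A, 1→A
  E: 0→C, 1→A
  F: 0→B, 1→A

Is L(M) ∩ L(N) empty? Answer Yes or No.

The empty string ε is accepted by both M and N.
Hence L(M) ∩ L(N) ≠ ∅.

No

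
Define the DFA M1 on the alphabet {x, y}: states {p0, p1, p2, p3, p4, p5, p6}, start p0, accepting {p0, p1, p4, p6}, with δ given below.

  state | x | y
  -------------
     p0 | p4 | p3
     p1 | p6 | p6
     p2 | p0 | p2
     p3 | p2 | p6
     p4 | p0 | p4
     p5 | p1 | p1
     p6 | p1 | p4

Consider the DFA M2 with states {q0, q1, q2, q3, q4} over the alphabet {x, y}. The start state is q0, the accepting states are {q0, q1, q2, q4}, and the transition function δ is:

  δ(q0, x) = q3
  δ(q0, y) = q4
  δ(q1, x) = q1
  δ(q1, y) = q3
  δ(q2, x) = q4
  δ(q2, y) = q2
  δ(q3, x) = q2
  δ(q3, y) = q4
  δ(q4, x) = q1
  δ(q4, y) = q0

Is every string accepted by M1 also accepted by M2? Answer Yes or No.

No

The string x is in L(M1) but not in L(M2).
So L(M1) ⊄ L(M2).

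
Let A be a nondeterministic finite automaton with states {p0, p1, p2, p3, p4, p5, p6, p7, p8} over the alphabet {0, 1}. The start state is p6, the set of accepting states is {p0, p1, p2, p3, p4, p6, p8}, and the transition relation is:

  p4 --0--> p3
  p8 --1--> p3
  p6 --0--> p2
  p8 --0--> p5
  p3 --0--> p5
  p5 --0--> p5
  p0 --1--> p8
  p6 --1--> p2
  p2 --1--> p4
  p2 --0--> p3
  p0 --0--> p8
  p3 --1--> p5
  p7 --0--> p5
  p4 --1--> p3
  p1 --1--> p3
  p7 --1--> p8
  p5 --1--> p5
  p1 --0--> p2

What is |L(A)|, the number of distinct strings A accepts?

11

The useful subgraph on states {p2, p3, p4, p6} is acyclic, so L(A) is finite; the longest accepting path visits 4 useful states, giving maximum string length 3.
Counting accepting paths from p6 by length: 1 of length 0, 2 of length 1, 4 of length 2, 4 of length 3. Total 11.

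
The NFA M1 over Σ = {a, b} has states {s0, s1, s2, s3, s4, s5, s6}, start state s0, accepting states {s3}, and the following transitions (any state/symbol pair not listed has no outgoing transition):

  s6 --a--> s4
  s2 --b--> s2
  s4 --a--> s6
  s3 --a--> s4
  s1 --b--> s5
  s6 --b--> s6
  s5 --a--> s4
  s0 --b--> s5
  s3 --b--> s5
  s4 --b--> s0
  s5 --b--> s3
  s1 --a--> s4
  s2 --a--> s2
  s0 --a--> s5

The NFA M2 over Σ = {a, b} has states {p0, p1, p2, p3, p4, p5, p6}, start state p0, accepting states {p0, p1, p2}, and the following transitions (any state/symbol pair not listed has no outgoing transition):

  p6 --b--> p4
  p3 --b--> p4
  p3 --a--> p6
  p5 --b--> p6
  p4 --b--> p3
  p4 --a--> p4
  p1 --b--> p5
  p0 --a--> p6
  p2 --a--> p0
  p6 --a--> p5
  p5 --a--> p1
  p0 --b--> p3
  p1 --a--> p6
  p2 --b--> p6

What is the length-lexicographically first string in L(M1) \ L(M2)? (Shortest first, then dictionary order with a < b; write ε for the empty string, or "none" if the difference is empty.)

The string ab is accepted by M1 but not by M2.
No shorter string lies in the difference, and ab is the lexicographically first length-2 string in L(M1) \ L(M2).

ab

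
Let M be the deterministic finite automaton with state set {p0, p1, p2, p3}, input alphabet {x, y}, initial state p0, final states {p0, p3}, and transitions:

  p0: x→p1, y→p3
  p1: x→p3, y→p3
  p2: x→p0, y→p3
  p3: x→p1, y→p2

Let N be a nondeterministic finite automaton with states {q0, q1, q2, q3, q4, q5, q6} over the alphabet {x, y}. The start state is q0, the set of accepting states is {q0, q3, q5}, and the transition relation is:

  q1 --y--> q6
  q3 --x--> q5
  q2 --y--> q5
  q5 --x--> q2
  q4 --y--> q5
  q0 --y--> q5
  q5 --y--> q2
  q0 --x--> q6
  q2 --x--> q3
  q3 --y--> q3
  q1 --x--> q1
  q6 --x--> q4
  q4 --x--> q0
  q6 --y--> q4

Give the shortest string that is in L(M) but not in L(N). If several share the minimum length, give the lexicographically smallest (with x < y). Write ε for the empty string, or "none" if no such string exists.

The string xx is accepted by M but not by N.
No shorter string lies in the difference, and xx is the lexicographically first length-2 string in L(M) \ L(N).

xx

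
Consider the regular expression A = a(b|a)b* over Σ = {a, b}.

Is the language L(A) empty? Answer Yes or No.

No

The string aa matches the expression, so it belongs to L(A).
Since L(A) contains at least one string, it is not empty.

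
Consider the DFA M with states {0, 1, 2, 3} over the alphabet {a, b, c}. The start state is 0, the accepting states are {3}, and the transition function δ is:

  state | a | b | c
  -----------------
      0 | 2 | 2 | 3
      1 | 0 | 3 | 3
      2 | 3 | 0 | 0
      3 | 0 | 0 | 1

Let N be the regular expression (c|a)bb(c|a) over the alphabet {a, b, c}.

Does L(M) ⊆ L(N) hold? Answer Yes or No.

No

The string c is in L(M) but not in L(N).
So L(M) ⊄ L(N).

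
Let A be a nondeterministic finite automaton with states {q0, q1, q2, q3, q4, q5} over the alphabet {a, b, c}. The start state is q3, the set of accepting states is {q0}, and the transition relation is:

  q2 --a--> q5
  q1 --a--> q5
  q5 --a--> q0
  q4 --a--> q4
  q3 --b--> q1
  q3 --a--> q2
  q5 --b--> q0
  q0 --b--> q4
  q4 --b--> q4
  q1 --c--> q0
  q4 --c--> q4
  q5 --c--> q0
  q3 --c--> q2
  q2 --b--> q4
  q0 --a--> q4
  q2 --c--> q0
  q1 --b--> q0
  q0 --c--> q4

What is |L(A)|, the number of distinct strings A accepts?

The useful subgraph on states {q0, q1, q2, q3, q5} is acyclic, so L(A) is finite; the longest accepting path visits 4 useful states, giving maximum string length 3.
Counting accepting paths from q3 by length: 4 of length 2, 9 of length 3. Total 13.

13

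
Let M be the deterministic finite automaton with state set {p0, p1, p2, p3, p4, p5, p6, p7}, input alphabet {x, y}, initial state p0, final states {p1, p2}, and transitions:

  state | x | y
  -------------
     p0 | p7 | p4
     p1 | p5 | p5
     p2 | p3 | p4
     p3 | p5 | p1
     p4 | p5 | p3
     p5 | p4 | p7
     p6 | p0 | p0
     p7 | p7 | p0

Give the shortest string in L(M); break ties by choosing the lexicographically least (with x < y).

yyy

A breadth-first search from p0 reaches an accepting state first via the path p0 → p4 → p3 → p1 on input yyy.
No string of length < 3 is accepted (BFS exhausts all shorter strings without reaching an accepting state), and yyy is the lexicographically least accepting string of length 3.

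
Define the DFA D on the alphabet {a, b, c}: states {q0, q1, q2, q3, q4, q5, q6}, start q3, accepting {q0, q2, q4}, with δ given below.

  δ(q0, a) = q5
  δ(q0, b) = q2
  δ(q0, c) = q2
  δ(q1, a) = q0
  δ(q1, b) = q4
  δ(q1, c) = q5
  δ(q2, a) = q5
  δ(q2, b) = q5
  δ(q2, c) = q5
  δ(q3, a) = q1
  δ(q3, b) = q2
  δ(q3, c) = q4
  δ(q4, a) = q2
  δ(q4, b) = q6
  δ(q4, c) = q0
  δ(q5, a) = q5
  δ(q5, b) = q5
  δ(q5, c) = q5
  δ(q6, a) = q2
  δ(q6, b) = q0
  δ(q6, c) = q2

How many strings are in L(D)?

24

The useful subgraph on states {q0, q1, q2, q3, q4, q6} is acyclic, so L(D) is finite; the longest accepting path visits 6 useful states, giving maximum string length 5.
Counting accepting paths from q3 by length: 2 of length 1, 4 of length 2, 9 of length 3, 7 of length 4, 2 of length 5. Total 24.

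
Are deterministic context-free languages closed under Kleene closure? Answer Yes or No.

L = {c aⁿbⁿ : n≥0} ∪ {cc aⁿb²ⁿ : n≥0} is a DCFL (the number of leading c's fixes which ratio the DPDA checks), but L* is not. Every word of L starts with c, so in a factorisation of the string cc aⁱbʲ (i≥1) into words of L each factor begins at one of the two c's: either the whole string is a single word of L (forcing j = 2i), or it splits as c · (c aⁱbʲ) with c ∈ L (take n = 0) and c aⁱbʲ ∈ L (forcing j = i). Thus L* ∩ cca⁺b* = {cc aⁿbⁿ : n≥1} ∪ {cc aⁿb²ⁿ : n≥1}. A DPDA for L* would give one for this intersection with a regular set, and, started from its configuration after reading cc, one for {aⁿbⁿ : n≥1} ∪ {aⁿb²ⁿ : n≥1}, which no deterministic PDA accepts (a DPDA for it would have a single run on aⁿb²ⁿ, accepting after the prefix aⁿbⁿ and accepting again after n more b's; an ordinary PDA that simulates it on a's and b's and, at any moment when it is accepting, may switch to reading only a fresh letter d while feeding each d to the simulation as a b, would accept aⁱbʲdᵏ (k≥1) exactly when both aⁱbʲ and aⁱbʲ⁺ᵏ are in the language, i.e. its language intersected with the regular set a*b*d⁺ would be exactly {aⁿbⁿdⁿ : n≥1} — impossible, since context-free languages are closed under intersection with regular sets and {aⁿbⁿdⁿ} is not context-free). So L* is not a DCFL.

No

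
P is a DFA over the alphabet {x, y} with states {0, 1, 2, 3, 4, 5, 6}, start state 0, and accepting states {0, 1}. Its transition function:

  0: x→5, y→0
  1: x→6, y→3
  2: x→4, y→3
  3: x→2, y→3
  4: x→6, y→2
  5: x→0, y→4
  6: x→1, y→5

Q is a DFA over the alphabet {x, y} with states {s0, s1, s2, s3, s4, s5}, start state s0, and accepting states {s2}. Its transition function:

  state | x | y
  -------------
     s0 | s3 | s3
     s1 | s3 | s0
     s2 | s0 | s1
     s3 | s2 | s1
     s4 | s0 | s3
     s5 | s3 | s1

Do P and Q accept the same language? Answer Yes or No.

No

The empty string ε is accepted by P but rejected by Q.
So L(P) ≠ L(Q).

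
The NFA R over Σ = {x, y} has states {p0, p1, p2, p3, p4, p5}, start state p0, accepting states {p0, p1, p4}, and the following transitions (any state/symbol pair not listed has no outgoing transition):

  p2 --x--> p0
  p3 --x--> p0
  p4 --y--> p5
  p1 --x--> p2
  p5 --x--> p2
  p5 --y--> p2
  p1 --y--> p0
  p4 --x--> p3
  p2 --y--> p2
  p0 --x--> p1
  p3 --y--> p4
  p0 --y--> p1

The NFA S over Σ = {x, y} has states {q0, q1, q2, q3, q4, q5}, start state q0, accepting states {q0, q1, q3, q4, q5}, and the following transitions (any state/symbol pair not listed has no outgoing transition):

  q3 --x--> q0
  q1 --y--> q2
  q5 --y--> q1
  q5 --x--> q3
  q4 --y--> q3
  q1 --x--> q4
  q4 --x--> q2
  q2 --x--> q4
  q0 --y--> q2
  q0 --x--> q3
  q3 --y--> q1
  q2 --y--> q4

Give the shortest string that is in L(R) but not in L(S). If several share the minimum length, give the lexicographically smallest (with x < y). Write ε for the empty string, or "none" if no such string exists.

The string y is accepted by R but not by S.
No shorter string lies in the difference, and y is the lexicographically first length-1 string in L(R) \ L(S).

y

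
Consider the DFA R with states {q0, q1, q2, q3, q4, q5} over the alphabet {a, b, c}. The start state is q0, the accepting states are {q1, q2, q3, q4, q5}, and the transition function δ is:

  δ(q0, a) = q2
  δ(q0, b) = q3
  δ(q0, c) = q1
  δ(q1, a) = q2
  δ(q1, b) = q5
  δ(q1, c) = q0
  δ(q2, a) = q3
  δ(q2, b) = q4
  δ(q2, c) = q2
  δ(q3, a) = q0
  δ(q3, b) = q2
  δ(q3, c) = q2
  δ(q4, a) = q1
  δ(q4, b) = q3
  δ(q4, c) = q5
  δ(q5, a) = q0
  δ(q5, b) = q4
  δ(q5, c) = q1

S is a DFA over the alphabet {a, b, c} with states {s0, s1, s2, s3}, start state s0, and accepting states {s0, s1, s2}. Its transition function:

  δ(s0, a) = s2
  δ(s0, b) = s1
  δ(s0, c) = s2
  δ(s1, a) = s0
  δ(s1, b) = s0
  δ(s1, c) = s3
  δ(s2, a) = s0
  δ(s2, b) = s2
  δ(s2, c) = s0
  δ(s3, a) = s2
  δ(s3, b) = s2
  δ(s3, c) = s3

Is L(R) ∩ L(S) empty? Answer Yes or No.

No

The string a is accepted by both R and S.
Hence L(R) ∩ L(S) ≠ ∅.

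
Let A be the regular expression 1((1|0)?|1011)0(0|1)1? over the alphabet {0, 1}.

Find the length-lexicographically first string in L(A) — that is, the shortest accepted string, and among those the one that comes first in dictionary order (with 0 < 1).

100

By inspection of the expression, no string of length less than 3 matches, and 100 is the lexicographically first match of length 3.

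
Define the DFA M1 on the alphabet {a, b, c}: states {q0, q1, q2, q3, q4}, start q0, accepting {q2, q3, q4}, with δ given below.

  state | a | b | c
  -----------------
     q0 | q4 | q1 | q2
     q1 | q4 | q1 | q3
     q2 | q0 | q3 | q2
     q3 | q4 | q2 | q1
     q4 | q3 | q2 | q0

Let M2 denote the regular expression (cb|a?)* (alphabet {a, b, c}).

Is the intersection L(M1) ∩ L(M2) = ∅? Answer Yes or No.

The string a is accepted by both M1 and M2.
Hence L(M1) ∩ L(M2) ≠ ∅.

No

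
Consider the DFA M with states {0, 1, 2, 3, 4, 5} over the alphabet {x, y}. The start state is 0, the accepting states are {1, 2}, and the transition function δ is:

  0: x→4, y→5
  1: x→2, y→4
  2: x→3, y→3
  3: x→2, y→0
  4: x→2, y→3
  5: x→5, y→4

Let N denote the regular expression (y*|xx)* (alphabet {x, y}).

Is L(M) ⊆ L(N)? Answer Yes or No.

The string xyx is in L(M) but not in L(N).
So L(M) ⊄ L(N).

No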